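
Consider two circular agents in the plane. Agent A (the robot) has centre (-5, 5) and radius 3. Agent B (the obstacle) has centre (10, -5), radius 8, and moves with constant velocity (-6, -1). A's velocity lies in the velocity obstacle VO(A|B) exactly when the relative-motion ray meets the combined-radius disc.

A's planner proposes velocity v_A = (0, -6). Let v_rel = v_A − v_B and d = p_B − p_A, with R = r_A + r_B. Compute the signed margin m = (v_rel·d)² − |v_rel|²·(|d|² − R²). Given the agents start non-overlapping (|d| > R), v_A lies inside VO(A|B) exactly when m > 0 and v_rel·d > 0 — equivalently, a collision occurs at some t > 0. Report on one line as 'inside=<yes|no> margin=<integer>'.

d = (15, -10),  |d|² = 325;  R = 3+8 = 11,  c = 325−11² = 204
v_rel = (6, -5),  |v_rel|² = 61;  v_rel·d = (6)·(15) + (-5)·(-10) = 140
61·t² − 280·t + 204 = 0  ⇒  m = 140² − 61·204 = 7156
m = 7156 > 0,  v_rel·d = 140 > 0  ⇒  inside

inside=yes margin=7156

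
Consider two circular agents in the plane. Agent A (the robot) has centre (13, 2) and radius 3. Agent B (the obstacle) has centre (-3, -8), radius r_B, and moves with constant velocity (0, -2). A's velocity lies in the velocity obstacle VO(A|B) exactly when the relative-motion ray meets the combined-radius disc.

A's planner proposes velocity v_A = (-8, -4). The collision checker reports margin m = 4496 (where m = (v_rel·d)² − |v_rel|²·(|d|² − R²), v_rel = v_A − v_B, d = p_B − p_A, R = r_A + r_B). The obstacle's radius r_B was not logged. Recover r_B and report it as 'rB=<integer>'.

m = 4496
d = (-16, -10);  v_rel = (-8, -2),  |v_rel|² = 68
v_rel×d = (-8)·(-10) − (-2)·(-16) = 48
since m = R²·68 − 48²:  R² = (2304 + 4496) / 68 = 100
R = √100 = 10  ⇒  r_B = 10 − 3 = 7

rB=7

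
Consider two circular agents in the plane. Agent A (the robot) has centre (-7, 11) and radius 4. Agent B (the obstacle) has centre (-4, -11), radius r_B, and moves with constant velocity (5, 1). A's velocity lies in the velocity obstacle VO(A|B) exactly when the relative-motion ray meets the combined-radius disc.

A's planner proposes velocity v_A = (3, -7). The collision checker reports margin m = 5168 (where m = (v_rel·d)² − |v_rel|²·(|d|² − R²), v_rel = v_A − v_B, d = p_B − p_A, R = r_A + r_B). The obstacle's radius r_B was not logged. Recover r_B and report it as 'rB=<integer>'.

m = 5168
d = (3, -22);  v_rel = (-2, -8),  |v_rel|² = 68
v_rel×d = (-2)·(-22) − (-8)·(3) = 68
since m = R²·68 − 68²:  R² = (4624 + 5168) / 68 = 144
R = √144 = 12  ⇒  r_B = 12 − 4 = 8

rB=8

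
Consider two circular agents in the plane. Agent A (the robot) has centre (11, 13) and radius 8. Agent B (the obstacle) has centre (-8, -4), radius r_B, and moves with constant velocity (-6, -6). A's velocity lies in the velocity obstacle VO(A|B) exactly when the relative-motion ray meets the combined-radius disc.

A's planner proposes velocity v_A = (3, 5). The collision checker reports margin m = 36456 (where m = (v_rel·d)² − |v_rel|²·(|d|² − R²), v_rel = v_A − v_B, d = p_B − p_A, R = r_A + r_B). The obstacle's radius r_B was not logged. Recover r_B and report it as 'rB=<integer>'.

m = 36456
d = (-19, -17);  v_rel = (9, 11),  |v_rel|² = 202
v_rel×d = (9)·(-17) − (11)·(-19) = 56
since m = R²·202 − 56²:  R² = (3136 + 36456) / 202 = 196
R = √196 = 14  ⇒  r_B = 14 − 8 = 6

rB=6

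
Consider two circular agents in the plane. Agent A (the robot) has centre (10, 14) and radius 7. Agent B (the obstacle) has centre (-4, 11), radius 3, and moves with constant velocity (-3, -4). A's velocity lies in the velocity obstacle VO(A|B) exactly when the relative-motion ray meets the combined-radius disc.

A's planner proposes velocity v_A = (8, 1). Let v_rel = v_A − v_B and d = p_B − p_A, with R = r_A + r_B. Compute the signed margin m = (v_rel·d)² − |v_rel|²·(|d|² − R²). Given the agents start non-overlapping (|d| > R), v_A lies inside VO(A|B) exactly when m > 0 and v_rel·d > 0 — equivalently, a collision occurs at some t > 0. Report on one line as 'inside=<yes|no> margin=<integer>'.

d = (-14, -3),  |d|² = 205;  R = 7+3 = 10,  c = 205−10² = 105
v_rel = (11, 5),  |v_rel|² = 146;  v_rel·d = (11)·(-14) + (5)·(-3) = -169
146·t² + 338·t + 105 = 0  ⇒  m = (-169)² − 146·105 = 13231
m = 13231 > 0,  v_rel·d = -169 < 0  ⇒  outside

inside=no margin=13231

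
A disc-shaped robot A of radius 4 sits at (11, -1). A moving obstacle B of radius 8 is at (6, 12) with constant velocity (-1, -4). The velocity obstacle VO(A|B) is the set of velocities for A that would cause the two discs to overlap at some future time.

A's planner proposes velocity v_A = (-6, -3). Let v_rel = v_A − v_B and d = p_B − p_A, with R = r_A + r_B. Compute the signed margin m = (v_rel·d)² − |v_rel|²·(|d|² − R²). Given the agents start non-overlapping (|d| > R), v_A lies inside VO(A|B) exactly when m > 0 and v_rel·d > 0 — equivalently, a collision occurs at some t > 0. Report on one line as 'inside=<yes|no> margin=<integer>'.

d = (-5, 13),  |d|² = 194;  R = 4+8 = 12,  c = 194−12² = 50
v_rel = (-5, 1),  |v_rel|² = 26;  v_rel·d = (-5)·(-5) + (1)·(13) = 38
26·t² − 76·t + 50 = 0  ⇒  m = 38² − 26·50 = 144
m = 144 > 0,  v_rel·d = 38 > 0  ⇒  inside

inside=yes margin=144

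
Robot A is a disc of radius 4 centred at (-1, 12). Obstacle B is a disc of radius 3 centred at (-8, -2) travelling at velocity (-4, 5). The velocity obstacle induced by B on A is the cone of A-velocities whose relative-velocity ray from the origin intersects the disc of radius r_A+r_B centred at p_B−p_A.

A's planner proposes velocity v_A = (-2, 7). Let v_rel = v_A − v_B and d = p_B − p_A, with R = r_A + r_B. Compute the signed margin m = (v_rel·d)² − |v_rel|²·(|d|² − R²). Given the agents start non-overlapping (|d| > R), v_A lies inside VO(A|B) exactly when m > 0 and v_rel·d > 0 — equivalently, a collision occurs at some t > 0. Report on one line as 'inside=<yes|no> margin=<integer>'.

d = (-7, -14),  |d|² = 245;  R = 4+3 = 7,  c = 245−7² = 196
v_rel = (2, 2),  |v_rel|² = 8;  v_rel·d = (2)·(-7) + (2)·(-14) = -42
8·t² + 84·t + 196 = 0  ⇒  m = (-42)² − 8·196 = 196
m = 196 > 0,  v_rel·d = -42 < 0  ⇒  outside

inside=no margin=196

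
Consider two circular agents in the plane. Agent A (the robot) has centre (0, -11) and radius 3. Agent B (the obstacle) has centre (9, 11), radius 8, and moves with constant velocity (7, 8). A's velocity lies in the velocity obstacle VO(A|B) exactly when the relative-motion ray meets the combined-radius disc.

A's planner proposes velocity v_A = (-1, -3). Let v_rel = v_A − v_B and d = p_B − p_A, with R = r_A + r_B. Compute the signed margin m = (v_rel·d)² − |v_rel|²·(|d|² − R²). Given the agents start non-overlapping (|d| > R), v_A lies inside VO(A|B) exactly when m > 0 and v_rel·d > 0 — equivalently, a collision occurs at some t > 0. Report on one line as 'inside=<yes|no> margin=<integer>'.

d = (9, 22),  |d|² = 565;  R = 3+8 = 11,  c = 565−11² = 444
v_rel = (-8, -11),  |v_rel|² = 185;  v_rel·d = (-8)·(9) + (-11)·(22) = -314
185·t² + 628·t + 444 = 0  ⇒  m = (-314)² − 185·444 = 16456
m = 16456 > 0,  v_rel·d = -314 < 0  ⇒  outside

inside=no margin=16456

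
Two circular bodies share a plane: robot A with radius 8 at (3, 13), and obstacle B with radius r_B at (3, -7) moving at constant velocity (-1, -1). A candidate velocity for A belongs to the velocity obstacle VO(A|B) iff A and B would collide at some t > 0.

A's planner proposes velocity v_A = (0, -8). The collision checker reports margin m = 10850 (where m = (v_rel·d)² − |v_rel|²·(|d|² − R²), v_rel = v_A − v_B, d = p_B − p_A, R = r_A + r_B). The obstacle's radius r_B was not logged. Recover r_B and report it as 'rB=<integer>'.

m = 10850
d = (0, -20);  v_rel = (1, -7),  |v_rel|² = 50
v_rel×d = (1)·(-20) − (-7)·(0) = -20
since m = R²·50 − (-20)²:  R² = (400 + 10850) / 50 = 225
R = √225 = 15  ⇒  r_B = 15 − 8 = 7

rB=7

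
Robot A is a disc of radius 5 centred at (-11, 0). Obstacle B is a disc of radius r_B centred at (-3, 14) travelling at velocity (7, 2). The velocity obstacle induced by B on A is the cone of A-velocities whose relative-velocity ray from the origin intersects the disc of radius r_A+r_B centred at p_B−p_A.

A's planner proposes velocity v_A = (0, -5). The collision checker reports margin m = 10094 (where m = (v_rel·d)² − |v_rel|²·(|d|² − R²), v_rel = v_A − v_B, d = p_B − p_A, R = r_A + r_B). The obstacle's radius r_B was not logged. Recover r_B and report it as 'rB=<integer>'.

m = 10094
d = (8, 14);  v_rel = (-7, -7),  |v_rel|² = 98
v_rel×d = (-7)·(14) − (-7)·(8) = -42
since m = R²·98 − (-42)²:  R² = (1764 + 10094) / 98 = 121
R = √121 = 11  ⇒  r_B = 11 − 5 = 6

rB=6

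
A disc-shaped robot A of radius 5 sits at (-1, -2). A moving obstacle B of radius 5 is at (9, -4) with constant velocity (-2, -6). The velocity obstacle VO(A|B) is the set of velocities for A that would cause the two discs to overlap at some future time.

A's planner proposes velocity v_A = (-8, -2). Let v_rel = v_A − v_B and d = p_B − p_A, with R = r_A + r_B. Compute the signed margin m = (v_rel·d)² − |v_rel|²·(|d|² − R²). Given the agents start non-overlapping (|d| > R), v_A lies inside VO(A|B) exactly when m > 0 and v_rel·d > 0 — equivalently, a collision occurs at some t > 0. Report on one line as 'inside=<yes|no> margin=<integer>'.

d = (10, -2),  |d|² = 104;  R = 5+5 = 10,  c = 104−10² = 4
v_rel = (-6, 4),  |v_rel|² = 52;  v_rel·d = (-6)·(10) + (4)·(-2) = -68
52·t² + 136·t + 4 = 0  ⇒  m = (-68)² − 52·4 = 4416
m = 4416 > 0,  v_rel·d = -68 < 0  ⇒  outside

inside=no margin=4416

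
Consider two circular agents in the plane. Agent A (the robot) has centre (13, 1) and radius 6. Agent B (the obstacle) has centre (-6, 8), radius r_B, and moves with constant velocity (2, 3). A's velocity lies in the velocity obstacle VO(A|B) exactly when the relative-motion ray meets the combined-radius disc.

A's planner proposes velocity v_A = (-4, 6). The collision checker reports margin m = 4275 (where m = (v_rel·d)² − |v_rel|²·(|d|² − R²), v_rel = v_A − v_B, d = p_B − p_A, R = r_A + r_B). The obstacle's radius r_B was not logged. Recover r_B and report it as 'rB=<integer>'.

m = 4275
d = (-19, 7);  v_rel = (-6, 3),  |v_rel|² = 45
v_rel×d = (-6)·(7) − (3)·(-19) = 15
since m = R²·45 − 15²:  R² = (225 + 4275) / 45 = 100
R = √100 = 10  ⇒  r_B = 10 − 6 = 4

rB=4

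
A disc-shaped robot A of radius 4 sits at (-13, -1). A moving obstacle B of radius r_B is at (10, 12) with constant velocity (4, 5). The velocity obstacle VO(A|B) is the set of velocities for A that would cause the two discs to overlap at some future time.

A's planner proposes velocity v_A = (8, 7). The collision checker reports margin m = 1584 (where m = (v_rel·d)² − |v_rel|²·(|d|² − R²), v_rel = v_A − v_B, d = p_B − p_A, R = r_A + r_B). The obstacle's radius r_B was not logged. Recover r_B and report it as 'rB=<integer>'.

m = 1584
d = (23, 13);  v_rel = (4, 2),  |v_rel|² = 20
v_rel×d = (4)·(13) − (2)·(23) = 6
since m = R²·20 − 6²:  R² = (36 + 1584) / 20 = 81
R = √81 = 9  ⇒  r_B = 9 − 4 = 5

rB=5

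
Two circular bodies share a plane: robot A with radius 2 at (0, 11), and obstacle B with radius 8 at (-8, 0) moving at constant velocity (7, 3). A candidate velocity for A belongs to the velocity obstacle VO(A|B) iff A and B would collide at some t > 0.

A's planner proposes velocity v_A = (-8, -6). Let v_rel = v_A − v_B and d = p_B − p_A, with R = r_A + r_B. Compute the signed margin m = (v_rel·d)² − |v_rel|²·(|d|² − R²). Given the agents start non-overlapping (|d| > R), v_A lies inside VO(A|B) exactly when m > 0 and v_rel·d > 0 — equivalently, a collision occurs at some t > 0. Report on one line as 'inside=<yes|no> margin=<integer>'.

d = (-8, -11),  |d|² = 185;  R = 2+8 = 10,  c = 185−10² = 85
v_rel = (-15, -9),  |v_rel|² = 306;  v_rel·d = (-15)·(-8) + (-9)·(-11) = 219
306·t² − 438·t + 85 = 0  ⇒  m = 219² − 306·85 = 21951
m = 21951 > 0,  v_rel·d = 219 > 0  ⇒  inside

inside=yes margin=21951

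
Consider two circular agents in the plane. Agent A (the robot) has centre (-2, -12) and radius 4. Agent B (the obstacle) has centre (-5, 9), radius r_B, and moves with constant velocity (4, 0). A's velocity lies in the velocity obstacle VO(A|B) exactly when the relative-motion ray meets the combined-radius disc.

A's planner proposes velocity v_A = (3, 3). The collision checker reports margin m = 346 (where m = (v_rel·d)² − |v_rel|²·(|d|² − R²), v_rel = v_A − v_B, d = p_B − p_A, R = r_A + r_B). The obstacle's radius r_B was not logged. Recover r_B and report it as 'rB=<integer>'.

m = 346
d = (-3, 21);  v_rel = (-1, 3),  |v_rel|² = 10
v_rel×d = (-1)·(21) − (3)·(-3) = -12
since m = R²·10 − (-12)²:  R² = (144 + 346) / 10 = 49
R = √49 = 7  ⇒  r_B = 7 − 4 = 3

rB=3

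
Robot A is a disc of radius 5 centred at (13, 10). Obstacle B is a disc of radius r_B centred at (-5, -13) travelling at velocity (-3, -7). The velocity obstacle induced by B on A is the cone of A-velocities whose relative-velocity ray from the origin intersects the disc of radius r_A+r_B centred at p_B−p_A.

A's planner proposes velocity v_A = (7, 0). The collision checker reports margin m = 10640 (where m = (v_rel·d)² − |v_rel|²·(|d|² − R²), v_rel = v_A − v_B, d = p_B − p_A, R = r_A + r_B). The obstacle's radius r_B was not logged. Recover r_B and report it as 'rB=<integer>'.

m = 10640
d = (-18, -23);  v_rel = (10, 7),  |v_rel|² = 149
v_rel×d = (10)·(-23) − (7)·(-18) = -104
since m = R²·149 − (-104)²:  R² = (10816 + 10640) / 149 = 144
R = √144 = 12  ⇒  r_B = 12 − 5 = 7

rB=7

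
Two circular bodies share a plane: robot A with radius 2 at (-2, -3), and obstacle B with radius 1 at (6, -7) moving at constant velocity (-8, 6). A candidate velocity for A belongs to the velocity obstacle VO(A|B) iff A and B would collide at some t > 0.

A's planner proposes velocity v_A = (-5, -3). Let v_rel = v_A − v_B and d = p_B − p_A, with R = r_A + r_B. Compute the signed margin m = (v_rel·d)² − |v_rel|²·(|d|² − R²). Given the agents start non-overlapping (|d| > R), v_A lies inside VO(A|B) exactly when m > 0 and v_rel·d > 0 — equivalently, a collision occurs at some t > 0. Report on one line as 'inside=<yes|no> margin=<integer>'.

d = (8, -4),  |d|² = 80;  R = 2+1 = 3,  c = 80−3² = 71
v_rel = (3, -9),  |v_rel|² = 90;  v_rel·d = (3)·(8) + (-9)·(-4) = 60
90·t² − 120·t + 71 = 0  ⇒  m = 60² − 90·71 = -2790
m = -2790 < 0,  v_rel·d = 60 > 0  ⇒  outside

inside=no margin=-2790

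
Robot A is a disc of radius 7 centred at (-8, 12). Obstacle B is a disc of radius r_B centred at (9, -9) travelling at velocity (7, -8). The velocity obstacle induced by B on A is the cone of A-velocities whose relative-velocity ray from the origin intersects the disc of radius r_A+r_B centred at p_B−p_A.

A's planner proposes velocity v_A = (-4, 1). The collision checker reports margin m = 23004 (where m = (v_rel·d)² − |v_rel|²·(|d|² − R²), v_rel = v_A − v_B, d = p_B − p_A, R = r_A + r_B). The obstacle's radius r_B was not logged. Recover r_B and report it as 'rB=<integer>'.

m = 23004
d = (17, -21);  v_rel = (-11, 9),  |v_rel|² = 202
v_rel×d = (-11)·(-21) − (9)·(17) = 78
since m = R²·202 − 78²:  R² = (6084 + 23004) / 202 = 144
R = √144 = 12  ⇒  r_B = 12 − 7 = 5

rB=5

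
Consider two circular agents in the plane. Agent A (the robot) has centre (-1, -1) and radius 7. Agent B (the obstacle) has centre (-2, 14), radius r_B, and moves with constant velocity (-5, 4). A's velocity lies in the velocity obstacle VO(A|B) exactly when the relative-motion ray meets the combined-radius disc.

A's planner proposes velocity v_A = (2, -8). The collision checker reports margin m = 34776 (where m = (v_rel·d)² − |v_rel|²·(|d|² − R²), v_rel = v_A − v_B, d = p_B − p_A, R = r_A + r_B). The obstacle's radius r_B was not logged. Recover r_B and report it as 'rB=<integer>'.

m = 34776
d = (-1, 15);  v_rel = (7, -12),  |v_rel|² = 193
v_rel×d = (7)·(15) − (-12)·(-1) = 93
since m = R²·193 − 93²:  R² = (8649 + 34776) / 193 = 225
R = √225 = 15  ⇒  r_B = 15 − 7 = 8

rB=8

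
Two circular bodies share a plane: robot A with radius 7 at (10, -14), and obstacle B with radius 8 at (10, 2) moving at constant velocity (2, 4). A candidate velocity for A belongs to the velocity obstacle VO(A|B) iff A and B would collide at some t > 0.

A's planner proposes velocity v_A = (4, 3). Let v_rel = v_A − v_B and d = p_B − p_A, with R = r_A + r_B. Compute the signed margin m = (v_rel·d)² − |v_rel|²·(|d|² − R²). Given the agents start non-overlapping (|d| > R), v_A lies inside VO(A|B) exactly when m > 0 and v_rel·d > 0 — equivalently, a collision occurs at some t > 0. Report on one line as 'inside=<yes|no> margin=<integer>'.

d = (0, 16),  |d|² = 256;  R = 7+8 = 15,  c = 256−15² = 31
v_rel = (2, -1),  |v_rel|² = 5;  v_rel·d = (2)·(0) + (-1)·(16) = -16
5·t² + 32·t + 31 = 0  ⇒  m = (-16)² − 5·31 = 101
m = 101 > 0,  v_rel·d = -16 < 0  ⇒  outside

inside=no margin=101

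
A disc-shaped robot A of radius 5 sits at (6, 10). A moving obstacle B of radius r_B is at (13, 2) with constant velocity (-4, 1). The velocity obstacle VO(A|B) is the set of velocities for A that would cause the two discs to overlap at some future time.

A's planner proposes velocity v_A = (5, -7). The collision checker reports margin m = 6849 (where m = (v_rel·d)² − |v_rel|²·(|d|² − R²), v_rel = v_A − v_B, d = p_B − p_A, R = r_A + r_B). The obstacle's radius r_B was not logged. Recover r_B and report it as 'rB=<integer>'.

m = 6849
d = (7, -8);  v_rel = (9, -8),  |v_rel|² = 145
v_rel×d = (9)·(-8) − (-8)·(7) = -16
since m = R²·145 − (-16)²:  R² = (256 + 6849) / 145 = 49
R = √49 = 7  ⇒  r_B = 7 − 5 = 2

rB=2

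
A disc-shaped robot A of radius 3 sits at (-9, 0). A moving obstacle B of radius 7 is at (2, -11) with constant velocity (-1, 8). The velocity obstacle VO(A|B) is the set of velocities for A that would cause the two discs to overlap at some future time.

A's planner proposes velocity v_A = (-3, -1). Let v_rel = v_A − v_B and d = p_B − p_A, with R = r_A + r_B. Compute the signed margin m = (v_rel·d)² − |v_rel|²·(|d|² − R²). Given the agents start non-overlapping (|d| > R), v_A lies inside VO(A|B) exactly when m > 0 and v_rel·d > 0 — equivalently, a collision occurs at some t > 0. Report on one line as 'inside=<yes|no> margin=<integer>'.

d = (11, -11),  |d|² = 242;  R = 3+7 = 10,  c = 242−10² = 142
v_rel = (-2, -9),  |v_rel|² = 85;  v_rel·d = (-2)·(11) + (-9)·(-11) = 77
85·t² − 154·t + 142 = 0  ⇒  m = 77² − 85·142 = -6141
m = -6141 < 0,  v_rel·d = 77 > 0  ⇒  outside

inside=no margin=-6141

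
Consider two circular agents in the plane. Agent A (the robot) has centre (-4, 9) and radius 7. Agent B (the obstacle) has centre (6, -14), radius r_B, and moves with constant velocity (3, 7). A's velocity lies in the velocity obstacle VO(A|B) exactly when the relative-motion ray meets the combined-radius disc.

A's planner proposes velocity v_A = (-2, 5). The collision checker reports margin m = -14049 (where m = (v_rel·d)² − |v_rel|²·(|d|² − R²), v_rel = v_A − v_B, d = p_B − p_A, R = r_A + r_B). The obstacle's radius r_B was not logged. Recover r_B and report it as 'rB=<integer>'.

m = -14049
d = (10, -23);  v_rel = (-5, -2),  |v_rel|² = 29
v_rel×d = (-5)·(-23) − (-2)·(10) = 135
since m = R²·29 − 135²:  R² = (18225 + -14049) / 29 = 144
R = √144 = 12  ⇒  r_B = 12 − 7 = 5

rB=5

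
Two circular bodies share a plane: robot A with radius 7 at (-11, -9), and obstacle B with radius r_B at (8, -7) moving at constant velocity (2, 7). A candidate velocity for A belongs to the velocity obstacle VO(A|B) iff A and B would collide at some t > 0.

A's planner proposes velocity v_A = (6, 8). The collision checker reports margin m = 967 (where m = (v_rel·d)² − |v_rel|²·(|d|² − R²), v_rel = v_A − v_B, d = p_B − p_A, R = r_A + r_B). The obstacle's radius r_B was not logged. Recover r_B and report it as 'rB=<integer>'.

m = 967
d = (19, 2);  v_rel = (4, 1),  |v_rel|² = 17
v_rel×d = (4)·(2) − (1)·(19) = -11
since m = R²·17 − (-11)²:  R² = (121 + 967) / 17 = 64
R = √64 = 8  ⇒  r_B = 8 − 7 = 1

rB=1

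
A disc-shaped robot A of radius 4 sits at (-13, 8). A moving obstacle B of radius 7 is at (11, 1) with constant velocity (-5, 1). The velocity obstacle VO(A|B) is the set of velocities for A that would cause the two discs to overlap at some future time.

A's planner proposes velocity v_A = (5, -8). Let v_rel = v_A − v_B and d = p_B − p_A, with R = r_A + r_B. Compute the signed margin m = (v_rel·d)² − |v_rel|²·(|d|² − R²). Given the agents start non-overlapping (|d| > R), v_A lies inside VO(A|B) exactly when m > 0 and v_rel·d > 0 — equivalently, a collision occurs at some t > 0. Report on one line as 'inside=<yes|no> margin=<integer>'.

d = (24, -7),  |d|² = 625;  R = 4+7 = 11,  c = 625−11² = 504
v_rel = (10, -9),  |v_rel|² = 181;  v_rel·d = (10)·(24) + (-9)·(-7) = 303
181·t² − 606·t + 504 = 0  ⇒  m = 303² − 181·504 = 585
m = 585 > 0,  v_rel·d = 303 > 0  ⇒  inside

inside=yes margin=585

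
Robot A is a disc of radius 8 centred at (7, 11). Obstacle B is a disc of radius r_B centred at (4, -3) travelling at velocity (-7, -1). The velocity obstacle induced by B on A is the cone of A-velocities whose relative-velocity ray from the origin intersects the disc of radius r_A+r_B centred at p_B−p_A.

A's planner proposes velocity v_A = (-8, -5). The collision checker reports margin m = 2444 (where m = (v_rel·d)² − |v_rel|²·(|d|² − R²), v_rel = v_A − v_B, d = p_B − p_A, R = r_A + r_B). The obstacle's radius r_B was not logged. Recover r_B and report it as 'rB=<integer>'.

m = 2444
d = (-3, -14);  v_rel = (-1, -4),  |v_rel|² = 17
v_rel×d = (-1)·(-14) − (-4)·(-3) = 2
since m = R²·17 − 2²:  R² = (4 + 2444) / 17 = 144
R = √144 = 12  ⇒  r_B = 12 − 8 = 4

rB=4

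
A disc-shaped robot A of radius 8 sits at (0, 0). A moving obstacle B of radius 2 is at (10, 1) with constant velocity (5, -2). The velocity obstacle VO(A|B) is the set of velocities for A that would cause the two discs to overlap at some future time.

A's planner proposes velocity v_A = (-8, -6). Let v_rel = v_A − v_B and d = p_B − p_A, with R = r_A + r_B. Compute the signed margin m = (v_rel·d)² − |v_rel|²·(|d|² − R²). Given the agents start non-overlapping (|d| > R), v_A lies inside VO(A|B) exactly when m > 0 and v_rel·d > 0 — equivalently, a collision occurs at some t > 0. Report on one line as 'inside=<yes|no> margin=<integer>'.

d = (10, 1),  |d|² = 101;  R = 8+2 = 10,  c = 101−10² = 1
v_rel = (-13, -4),  |v_rel|² = 185;  v_rel·d = (-13)·(10) + (-4)·(1) = -134
185·t² + 268·t + 1 = 0  ⇒  m = (-134)² − 185·1 = 17771
m = 17771 > 0,  v_rel·d = -134 < 0  ⇒  outside

inside=no margin=17771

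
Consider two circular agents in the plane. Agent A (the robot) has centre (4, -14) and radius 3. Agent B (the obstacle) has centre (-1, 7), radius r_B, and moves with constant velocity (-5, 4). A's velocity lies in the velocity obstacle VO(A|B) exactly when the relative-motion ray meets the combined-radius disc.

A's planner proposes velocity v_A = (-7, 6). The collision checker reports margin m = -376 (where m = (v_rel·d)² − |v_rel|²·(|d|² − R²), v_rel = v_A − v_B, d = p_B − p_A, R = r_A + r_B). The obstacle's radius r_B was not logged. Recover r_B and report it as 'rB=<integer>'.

m = -376
d = (-5, 21);  v_rel = (-2, 2),  |v_rel|² = 8
v_rel×d = (-2)·(21) − (2)·(-5) = -32
since m = R²·8 − (-32)²:  R² = (1024 + -376) / 8 = 81
R = √81 = 9  ⇒  r_B = 9 − 3 = 6

rB=6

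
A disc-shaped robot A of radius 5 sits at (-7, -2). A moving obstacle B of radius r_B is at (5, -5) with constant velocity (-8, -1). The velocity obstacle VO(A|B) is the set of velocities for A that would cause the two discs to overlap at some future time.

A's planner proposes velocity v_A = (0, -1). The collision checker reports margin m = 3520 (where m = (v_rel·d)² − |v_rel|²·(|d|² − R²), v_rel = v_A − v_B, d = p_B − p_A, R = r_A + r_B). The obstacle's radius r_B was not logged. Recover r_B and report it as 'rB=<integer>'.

m = 3520
d = (12, -3);  v_rel = (8, 0),  |v_rel|² = 64
v_rel×d = (8)·(-3) − (0)·(12) = -24
since m = R²·64 − (-24)²:  R² = (576 + 3520) / 64 = 64
R = √64 = 8  ⇒  r_B = 8 − 5 = 3

rB=3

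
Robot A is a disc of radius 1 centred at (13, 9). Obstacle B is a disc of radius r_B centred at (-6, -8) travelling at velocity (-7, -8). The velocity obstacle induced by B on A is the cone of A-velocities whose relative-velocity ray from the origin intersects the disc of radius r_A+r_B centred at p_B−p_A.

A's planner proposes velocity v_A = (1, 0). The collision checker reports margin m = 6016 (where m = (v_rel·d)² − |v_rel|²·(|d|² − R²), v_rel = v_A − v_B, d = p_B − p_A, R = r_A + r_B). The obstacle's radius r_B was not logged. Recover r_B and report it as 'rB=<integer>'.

m = 6016
d = (-19, -17);  v_rel = (8, 8),  |v_rel|² = 128
v_rel×d = (8)·(-17) − (8)·(-19) = 16
since m = R²·128 − 16²:  R² = (256 + 6016) / 128 = 49
R = √49 = 7  ⇒  r_B = 7 − 1 = 6

rB=6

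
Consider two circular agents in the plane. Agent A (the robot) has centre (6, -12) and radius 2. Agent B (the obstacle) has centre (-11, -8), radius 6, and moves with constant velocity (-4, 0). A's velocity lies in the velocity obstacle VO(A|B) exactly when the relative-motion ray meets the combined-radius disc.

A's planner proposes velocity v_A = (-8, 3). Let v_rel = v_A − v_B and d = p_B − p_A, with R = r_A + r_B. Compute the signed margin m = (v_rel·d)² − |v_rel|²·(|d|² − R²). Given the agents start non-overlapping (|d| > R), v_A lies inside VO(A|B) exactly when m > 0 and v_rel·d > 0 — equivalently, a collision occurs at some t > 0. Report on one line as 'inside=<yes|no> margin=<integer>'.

d = (-17, 4),  |d|² = 305;  R = 2+6 = 8,  c = 305−8² = 241
v_rel = (-4, 3),  |v_rel|² = 25;  v_rel·d = (-4)·(-17) + (3)·(4) = 80
25·t² − 160·t + 241 = 0  ⇒  m = 80² − 25·241 = 375
m = 375 > 0,  v_rel·d = 80 > 0  ⇒  inside

inside=yes margin=375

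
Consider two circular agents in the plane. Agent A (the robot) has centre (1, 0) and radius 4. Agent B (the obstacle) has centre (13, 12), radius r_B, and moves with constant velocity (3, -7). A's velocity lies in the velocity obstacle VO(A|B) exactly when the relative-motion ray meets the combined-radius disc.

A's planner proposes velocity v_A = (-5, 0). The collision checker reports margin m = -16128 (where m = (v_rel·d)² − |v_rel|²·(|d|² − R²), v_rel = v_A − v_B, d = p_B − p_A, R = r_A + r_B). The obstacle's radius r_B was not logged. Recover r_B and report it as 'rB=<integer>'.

m = -16128
d = (12, 12);  v_rel = (-8, 7),  |v_rel|² = 113
v_rel×d = (-8)·(12) − (7)·(12) = -180
since m = R²·113 − (-180)²:  R² = (32400 + -16128) / 113 = 144
R = √144 = 12  ⇒  r_B = 12 − 4 = 8

rB=8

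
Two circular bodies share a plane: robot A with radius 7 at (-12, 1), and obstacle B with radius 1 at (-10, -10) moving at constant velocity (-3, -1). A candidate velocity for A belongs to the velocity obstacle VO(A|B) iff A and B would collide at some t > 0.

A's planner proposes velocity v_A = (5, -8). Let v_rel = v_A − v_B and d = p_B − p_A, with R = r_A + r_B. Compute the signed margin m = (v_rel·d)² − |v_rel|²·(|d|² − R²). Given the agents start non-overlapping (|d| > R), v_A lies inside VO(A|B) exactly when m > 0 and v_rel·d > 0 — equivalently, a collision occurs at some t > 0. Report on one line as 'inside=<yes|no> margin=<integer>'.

d = (2, -11),  |d|² = 125;  R = 7+1 = 8,  c = 125−8² = 61
v_rel = (8, -7),  |v_rel|² = 113;  v_rel·d = (8)·(2) + (-7)·(-11) = 93
113·t² − 186·t + 61 = 0  ⇒  m = 93² − 113·61 = 1756
m = 1756 > 0,  v_rel·d = 93 > 0  ⇒  inside

inside=yes margin=1756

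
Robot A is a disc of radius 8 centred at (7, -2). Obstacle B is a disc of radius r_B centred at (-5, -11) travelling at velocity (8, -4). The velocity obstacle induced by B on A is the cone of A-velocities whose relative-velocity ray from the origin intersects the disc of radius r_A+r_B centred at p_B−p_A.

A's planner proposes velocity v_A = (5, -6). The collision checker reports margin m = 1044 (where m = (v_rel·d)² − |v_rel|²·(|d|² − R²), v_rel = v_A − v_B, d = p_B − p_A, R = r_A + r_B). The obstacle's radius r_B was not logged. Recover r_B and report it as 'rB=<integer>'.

m = 1044
d = (-12, -9);  v_rel = (-3, -2),  |v_rel|² = 13
v_rel×d = (-3)·(-9) − (-2)·(-12) = 3
since m = R²·13 − 3²:  R² = (9 + 1044) / 13 = 81
R = √81 = 9  ⇒  r_B = 9 − 8 = 1

rB=1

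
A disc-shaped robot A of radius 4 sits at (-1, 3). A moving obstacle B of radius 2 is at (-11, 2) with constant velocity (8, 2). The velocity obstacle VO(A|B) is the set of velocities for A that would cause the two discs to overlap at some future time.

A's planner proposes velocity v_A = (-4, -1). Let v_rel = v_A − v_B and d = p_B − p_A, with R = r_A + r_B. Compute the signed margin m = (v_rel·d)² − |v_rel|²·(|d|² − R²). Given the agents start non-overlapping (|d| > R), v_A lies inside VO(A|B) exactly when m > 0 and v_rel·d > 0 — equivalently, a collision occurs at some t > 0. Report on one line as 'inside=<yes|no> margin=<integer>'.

d = (-10, -1),  |d|² = 101;  R = 4+2 = 6,  c = 101−6² = 65
v_rel = (-12, -3),  |v_rel|² = 153;  v_rel·d = (-12)·(-10) + (-3)·(-1) = 123
153·t² − 246·t + 65 = 0  ⇒  m = 123² − 153·65 = 5184
m = 5184 > 0,  v_rel·d = 123 > 0  ⇒  inside

inside=yes margin=5184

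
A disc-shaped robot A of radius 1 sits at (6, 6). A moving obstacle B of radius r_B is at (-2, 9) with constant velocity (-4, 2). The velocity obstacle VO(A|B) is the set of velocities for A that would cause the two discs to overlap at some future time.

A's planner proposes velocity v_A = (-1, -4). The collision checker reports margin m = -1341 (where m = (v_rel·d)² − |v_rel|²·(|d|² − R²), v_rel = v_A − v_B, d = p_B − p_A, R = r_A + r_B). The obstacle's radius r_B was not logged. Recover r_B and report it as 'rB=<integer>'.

m = -1341
d = (-8, 3);  v_rel = (3, -6),  |v_rel|² = 45
v_rel×d = (3)·(3) − (-6)·(-8) = -39
since m = R²·45 − (-39)²:  R² = (1521 + -1341) / 45 = 4
R = √4 = 2  ⇒  r_B = 2 − 1 = 1

rB=1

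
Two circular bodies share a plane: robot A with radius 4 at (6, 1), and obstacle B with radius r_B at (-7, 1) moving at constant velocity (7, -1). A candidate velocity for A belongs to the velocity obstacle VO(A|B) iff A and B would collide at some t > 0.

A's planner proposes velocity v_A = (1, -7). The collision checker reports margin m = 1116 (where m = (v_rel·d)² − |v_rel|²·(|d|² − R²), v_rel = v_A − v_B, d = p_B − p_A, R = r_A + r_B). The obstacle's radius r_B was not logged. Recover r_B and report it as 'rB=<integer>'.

m = 1116
d = (-13, 0);  v_rel = (-6, -6),  |v_rel|² = 72
v_rel×d = (-6)·(0) − (-6)·(-13) = -78
since m = R²·72 − (-78)²:  R² = (6084 + 1116) / 72 = 100
R = √100 = 10  ⇒  r_B = 10 − 4 = 6

rB=6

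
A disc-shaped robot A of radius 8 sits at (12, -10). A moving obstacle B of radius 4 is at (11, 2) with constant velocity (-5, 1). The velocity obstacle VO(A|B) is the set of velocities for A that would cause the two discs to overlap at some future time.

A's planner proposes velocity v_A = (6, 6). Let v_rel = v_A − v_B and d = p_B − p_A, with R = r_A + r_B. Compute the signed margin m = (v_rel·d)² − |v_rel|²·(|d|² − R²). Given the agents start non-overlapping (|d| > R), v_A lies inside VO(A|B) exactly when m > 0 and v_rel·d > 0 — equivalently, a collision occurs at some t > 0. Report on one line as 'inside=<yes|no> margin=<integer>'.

d = (-1, 12),  |d|² = 145;  R = 8+4 = 12,  c = 145−12² = 1
v_rel = (11, 5),  |v_rel|² = 146;  v_rel·d = (11)·(-1) + (5)·(12) = 49
146·t² − 98·t + 1 = 0  ⇒  m = 49² − 146·1 = 2255
m = 2255 > 0,  v_rel·d = 49 > 0  ⇒  inside

inside=yes margin=2255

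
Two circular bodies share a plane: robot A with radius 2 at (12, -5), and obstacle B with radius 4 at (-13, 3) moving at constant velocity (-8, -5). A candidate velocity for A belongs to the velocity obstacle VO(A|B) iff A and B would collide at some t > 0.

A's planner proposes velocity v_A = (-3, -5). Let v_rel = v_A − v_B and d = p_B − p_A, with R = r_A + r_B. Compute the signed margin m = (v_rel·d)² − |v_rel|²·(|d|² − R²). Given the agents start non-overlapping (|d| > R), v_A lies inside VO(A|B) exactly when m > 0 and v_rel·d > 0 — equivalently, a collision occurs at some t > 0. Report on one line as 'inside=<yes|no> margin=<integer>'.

d = (-25, 8),  |d|² = 689;  R = 2+4 = 6,  c = 689−6² = 653
v_rel = (5, 0),  |v_rel|² = 25;  v_rel·d = (5)·(-25) + (0)·(8) = -125
25·t² + 250·t + 653 = 0  ⇒  m = (-125)² − 25·653 = -700
m = -700 < 0,  v_rel·d = -125 < 0  ⇒  outside

inside=no margin=-700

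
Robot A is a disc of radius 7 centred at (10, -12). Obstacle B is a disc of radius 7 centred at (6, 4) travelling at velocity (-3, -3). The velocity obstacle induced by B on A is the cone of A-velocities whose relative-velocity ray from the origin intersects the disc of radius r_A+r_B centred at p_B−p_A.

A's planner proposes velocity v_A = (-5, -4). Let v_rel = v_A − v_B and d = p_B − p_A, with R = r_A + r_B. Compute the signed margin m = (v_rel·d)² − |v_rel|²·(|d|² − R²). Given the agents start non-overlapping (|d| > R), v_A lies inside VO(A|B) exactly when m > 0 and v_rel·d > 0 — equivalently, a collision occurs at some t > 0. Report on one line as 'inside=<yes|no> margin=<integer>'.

d = (-4, 16),  |d|² = 272;  R = 7+7 = 14,  c = 272−14² = 76
v_rel = (-2, -1),  |v_rel|² = 5;  v_rel·d = (-2)·(-4) + (-1)·(16) = -8
5·t² + 16·t + 76 = 0  ⇒  m = (-8)² − 5·76 = -316
m = -316 < 0,  v_rel·d = -8 < 0  ⇒  outside

inside=no margin=-316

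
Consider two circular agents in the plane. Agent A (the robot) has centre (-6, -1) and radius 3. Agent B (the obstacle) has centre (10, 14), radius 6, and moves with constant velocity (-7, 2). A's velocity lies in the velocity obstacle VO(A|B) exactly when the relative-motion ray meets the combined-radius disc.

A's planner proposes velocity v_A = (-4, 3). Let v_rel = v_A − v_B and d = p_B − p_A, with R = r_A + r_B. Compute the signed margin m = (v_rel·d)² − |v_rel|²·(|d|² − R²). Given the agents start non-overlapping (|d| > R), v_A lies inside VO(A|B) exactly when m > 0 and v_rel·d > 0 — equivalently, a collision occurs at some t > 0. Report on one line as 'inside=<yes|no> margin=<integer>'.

d = (16, 15),  |d|² = 481;  R = 3+6 = 9,  c = 481−9² = 400
v_rel = (3, 1),  |v_rel|² = 10;  v_rel·d = (3)·(16) + (1)·(15) = 63
10·t² − 126·t + 400 = 0  ⇒  m = 63² − 10·400 = -31
m = -31 < 0,  v_rel·d = 63 > 0  ⇒  outside

inside=no margin=-31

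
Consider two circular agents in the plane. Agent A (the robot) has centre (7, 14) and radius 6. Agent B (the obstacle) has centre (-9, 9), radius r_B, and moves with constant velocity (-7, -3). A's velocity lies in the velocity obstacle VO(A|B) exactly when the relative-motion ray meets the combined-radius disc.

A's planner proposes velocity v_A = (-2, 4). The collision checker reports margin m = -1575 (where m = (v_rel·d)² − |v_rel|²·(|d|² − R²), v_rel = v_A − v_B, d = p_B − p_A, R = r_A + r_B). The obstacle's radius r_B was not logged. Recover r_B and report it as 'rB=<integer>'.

m = -1575
d = (-16, -5);  v_rel = (5, 7),  |v_rel|² = 74
v_rel×d = (5)·(-5) − (7)·(-16) = 87
since m = R²·74 − 87²:  R² = (7569 + -1575) / 74 = 81
R = √81 = 9  ⇒  r_B = 9 − 6 = 3

rB=3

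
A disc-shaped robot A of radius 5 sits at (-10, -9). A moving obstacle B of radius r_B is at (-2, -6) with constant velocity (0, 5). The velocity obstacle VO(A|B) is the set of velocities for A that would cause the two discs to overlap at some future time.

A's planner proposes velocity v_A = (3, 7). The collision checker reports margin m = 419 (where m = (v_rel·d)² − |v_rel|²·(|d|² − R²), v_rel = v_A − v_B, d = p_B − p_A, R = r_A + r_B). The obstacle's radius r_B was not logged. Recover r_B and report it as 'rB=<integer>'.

m = 419
d = (8, 3);  v_rel = (3, 2),  |v_rel|² = 13
v_rel×d = (3)·(3) − (2)·(8) = -7
since m = R²·13 − (-7)²:  R² = (49 + 419) / 13 = 36
R = √36 = 6  ⇒  r_B = 6 − 5 = 1

rB=1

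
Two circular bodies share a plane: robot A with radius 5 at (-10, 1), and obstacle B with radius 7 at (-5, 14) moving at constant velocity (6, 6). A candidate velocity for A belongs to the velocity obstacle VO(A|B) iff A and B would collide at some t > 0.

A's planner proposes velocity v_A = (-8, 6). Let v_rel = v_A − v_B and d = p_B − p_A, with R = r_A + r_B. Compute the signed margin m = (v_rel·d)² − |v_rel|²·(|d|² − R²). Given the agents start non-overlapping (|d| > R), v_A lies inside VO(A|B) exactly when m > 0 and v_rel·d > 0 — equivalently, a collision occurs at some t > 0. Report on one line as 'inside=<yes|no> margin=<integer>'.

d = (5, 13),  |d|² = 194;  R = 5+7 = 12,  c = 194−12² = 50
v_rel = (-14, 0),  |v_rel|² = 196;  v_rel·d = (-14)·(5) + (0)·(13) = -70
196·t² + 140·t + 50 = 0  ⇒  m = (-70)² − 196·50 = -4900
m = -4900 < 0,  v_rel·d = -70 < 0  ⇒  outside

inside=no margin=-4900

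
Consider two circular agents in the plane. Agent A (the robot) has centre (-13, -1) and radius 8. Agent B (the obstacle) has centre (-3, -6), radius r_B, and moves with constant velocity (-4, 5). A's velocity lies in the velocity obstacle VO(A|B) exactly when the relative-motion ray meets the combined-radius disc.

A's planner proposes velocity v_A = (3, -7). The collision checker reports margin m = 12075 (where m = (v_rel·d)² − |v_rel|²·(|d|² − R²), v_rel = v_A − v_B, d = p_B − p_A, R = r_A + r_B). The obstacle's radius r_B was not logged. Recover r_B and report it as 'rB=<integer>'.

m = 12075
d = (10, -5);  v_rel = (7, -12),  |v_rel|² = 193
v_rel×d = (7)·(-5) − (-12)·(10) = 85
since m = R²·193 − 85²:  R² = (7225 + 12075) / 193 = 100
R = √100 = 10  ⇒  r_B = 10 − 8 = 2

rB=2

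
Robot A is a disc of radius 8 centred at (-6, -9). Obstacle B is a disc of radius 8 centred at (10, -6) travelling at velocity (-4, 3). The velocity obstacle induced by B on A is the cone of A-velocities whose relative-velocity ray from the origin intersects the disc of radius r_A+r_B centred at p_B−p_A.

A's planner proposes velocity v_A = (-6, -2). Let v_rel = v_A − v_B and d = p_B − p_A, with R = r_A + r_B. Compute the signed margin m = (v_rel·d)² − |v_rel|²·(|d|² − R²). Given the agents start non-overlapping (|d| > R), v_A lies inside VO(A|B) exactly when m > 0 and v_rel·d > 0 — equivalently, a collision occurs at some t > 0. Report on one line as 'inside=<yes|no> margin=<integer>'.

d = (16, 3),  |d|² = 265;  R = 8+8 = 16,  c = 265−16² = 9
v_rel = (-2, -5),  |v_rel|² = 29;  v_rel·d = (-2)·(16) + (-5)·(3) = -47
29·t² + 94·t + 9 = 0  ⇒  m = (-47)² − 29·9 = 1948
m = 1948 > 0,  v_rel·d = -47 < 0  ⇒  outside

inside=no margin=1948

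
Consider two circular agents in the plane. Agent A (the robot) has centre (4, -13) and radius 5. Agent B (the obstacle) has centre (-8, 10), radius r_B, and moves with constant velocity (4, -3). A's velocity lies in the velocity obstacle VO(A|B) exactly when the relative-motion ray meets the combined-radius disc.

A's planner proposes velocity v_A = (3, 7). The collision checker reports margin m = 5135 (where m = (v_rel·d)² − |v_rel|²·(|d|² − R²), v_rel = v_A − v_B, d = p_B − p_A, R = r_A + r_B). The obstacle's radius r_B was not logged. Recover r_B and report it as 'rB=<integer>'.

m = 5135
d = (-12, 23);  v_rel = (-1, 10),  |v_rel|² = 101
v_rel×d = (-1)·(23) − (10)·(-12) = 97
since m = R²·101 − 97²:  R² = (9409 + 5135) / 101 = 144
R = √144 = 12  ⇒  r_B = 12 − 5 = 7

rB=7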